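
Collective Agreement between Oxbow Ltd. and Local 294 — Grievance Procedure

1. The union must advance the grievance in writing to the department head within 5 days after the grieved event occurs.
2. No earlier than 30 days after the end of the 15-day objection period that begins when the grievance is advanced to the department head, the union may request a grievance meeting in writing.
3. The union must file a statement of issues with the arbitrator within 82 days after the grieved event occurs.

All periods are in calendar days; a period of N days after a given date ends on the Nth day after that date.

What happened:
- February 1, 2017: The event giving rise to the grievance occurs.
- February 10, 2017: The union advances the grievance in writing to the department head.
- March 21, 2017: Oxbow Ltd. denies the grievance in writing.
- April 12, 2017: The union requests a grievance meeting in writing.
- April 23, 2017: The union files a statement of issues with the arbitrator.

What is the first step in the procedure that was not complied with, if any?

Step 1 — counting 5 days from February 1, 2017 (when the grieved event occurs) gives a deadline of February 6, 2017; not done until February 10, 2017, 4 days after the deadline.

Step 1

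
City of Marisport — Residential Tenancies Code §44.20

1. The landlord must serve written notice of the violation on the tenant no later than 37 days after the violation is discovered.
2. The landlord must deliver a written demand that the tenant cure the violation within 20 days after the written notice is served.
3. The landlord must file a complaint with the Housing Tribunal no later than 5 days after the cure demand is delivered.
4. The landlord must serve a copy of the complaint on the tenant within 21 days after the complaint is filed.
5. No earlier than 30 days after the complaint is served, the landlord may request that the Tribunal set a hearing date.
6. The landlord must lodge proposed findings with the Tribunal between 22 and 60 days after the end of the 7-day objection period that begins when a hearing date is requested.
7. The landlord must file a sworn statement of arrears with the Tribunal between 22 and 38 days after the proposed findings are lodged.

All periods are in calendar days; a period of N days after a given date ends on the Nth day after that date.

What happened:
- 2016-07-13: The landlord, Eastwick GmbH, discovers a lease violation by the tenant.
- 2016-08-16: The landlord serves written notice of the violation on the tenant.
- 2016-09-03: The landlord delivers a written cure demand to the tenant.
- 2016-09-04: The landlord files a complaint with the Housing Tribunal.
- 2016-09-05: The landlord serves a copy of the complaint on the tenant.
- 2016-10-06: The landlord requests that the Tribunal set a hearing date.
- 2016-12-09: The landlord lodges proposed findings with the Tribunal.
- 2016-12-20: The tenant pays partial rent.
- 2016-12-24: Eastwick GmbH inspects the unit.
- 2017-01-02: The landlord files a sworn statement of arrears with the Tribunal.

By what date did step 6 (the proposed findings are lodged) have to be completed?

2016-12-12

A hearing date is requested on 2016-10-06; the 7-day objection period therefore ends 2016-10-13, and step 6 runs from that date. The window is 22–60 days after 2016-10-13; it closes on 2016-12-12.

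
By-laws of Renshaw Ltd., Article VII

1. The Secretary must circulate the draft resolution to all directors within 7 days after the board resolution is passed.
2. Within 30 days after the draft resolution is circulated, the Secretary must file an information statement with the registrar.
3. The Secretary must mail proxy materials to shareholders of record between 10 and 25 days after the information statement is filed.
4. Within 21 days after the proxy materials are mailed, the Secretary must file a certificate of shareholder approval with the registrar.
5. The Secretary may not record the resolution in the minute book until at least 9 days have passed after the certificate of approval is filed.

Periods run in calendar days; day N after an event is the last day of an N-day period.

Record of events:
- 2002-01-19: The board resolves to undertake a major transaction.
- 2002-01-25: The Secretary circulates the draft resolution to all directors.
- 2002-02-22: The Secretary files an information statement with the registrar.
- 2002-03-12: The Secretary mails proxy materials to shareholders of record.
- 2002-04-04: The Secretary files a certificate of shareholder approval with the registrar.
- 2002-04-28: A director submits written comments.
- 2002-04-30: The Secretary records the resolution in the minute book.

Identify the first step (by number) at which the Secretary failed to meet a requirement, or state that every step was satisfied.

Step 1: 7 days after 2002-01-19 (when the board resolution is passed) is 2002-01-26; done 2002-01-25 — timely.
Step 2: 30 days after 2002-01-25 (when the draft resolution is circulated) is 2002-02-24; done 2002-02-22 — timely.
Step 3: the window is 10–25 days after 2002-02-22 (when the information statement is filed), so 2002-03-04 through 2002-03-19; done 2002-03-12 — within the window.
Step 4: 21 days after 2002-03-12 (when the proxy materials are mailed) is 2002-04-02; not done until 2002-04-04, 2 days after the deadline.
The analysis stops there.

Step 4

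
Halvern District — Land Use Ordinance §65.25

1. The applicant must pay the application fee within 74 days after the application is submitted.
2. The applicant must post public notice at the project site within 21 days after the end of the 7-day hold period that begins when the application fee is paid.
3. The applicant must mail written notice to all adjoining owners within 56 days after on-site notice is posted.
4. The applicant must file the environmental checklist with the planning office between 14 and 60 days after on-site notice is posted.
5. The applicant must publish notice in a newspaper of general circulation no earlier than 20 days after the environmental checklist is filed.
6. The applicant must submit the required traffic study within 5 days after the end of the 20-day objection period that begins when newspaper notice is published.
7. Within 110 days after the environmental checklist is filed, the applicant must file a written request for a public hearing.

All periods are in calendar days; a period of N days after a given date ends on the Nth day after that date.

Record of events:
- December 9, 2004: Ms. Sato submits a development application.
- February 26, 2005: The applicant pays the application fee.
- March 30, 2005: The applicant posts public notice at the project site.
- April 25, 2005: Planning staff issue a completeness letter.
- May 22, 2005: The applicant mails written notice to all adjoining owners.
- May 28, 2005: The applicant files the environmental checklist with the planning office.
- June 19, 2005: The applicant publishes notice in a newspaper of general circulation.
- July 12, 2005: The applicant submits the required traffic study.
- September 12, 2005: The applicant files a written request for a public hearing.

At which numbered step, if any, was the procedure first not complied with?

Step 1

Step 1: 74 days after December 9, 2004 (when the application is submitted) is February 21, 2005; not done until February 26, 2005, 5 days after the deadline.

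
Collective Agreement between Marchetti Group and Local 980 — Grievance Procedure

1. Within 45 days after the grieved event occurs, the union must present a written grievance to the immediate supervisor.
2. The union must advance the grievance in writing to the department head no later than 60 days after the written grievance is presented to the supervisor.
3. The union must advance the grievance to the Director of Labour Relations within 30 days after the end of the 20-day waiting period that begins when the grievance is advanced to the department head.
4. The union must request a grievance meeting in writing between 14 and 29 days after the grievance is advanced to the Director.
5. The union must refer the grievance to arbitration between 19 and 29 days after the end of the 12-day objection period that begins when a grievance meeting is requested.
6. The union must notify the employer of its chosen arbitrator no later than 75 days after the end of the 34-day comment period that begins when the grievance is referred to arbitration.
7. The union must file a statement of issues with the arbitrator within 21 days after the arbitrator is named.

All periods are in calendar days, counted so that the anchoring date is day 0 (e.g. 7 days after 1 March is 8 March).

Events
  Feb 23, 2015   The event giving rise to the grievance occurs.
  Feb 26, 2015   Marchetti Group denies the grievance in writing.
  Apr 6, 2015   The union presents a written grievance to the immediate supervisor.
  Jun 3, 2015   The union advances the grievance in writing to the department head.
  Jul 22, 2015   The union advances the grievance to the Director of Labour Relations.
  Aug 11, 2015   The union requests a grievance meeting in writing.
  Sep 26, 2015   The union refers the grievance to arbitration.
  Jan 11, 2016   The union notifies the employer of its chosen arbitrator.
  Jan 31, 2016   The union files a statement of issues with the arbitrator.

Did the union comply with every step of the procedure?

No

Step 1: 45 days after Feb 23, 2015 (when the grieved event occurs) is Apr 9, 2015; Apr 6, 2015 is within that limit.
Step 2: 60 days after Apr 6, 2015 (when the written grievance is presented to the supervisor) is Jun 5, 2015; completed Jun 3, 2015, before the deadline.
Step 3: 30 days after Jun 23, 2015 (end of the 20-day waiting period, which began when the grievance is advanced to the department head on Jun 3, 2015) is Jul 23, 2015; completed Jul 22, 2015, before the deadline.
Step 4: the window is 14–29 days after Jul 22, 2015 (when the grievance is advanced to the Director), so Aug 5, 2015 through Aug 20, 2015; done Aug 11, 2015 — within the window.
Step 5: the window is 19–29 days after Aug 23, 2015 (end of the 12-day objection period, which began when a grievance meeting is requested on Aug 11, 2015), so Sep 11, 2015 through Sep 21, 2015; done Sep 26, 2015 — 5 days after the window closed.
No need to go further; step 5 was not satisfied.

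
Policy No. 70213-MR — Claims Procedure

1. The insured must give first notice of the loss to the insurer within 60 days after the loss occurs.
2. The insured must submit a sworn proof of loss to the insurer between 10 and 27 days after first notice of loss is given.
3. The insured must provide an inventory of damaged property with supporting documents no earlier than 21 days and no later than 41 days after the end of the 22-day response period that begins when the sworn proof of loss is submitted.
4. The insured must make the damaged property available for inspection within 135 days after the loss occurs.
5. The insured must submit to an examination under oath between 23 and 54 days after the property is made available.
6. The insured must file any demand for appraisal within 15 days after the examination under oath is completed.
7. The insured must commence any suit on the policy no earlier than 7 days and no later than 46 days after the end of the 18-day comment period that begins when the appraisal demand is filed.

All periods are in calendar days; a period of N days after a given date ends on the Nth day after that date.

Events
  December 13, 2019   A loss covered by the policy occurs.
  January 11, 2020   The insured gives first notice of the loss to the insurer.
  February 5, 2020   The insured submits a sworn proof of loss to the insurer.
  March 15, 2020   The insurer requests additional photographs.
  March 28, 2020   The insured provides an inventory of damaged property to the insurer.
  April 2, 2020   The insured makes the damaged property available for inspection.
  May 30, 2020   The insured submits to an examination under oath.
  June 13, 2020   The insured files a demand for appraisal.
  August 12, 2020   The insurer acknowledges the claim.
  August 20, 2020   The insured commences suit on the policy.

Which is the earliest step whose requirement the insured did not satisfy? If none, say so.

Step 1: 60 days after December 13, 2019 (when the loss occurs) is February 11, 2020; completed January 11, 2020, before the deadline.
Step 2: the window is 10–27 days after January 11, 2020 (when first notice of loss is given), so January 21, 2020 through February 7, 2020; February 5, 2020 falls inside that range.
Step 3: the window is 21–41 days after February 27, 2020 (end of the 22-day response period, which began when the sworn proof of loss is submitted on February 5, 2020), so March 19, 2020 through April 8, 2020; March 28, 2020 falls inside that range.
Step 4: 135 days after December 13, 2019 (when the loss occurs) is April 26, 2020; completed April 2, 2020, before the deadline.
Step 5: the window is 23–54 days after April 2, 2020 (when the property is made available), so April 25, 2020 through May 26, 2020; May 30, 2020 is 4 days past the end of the window.

Step 5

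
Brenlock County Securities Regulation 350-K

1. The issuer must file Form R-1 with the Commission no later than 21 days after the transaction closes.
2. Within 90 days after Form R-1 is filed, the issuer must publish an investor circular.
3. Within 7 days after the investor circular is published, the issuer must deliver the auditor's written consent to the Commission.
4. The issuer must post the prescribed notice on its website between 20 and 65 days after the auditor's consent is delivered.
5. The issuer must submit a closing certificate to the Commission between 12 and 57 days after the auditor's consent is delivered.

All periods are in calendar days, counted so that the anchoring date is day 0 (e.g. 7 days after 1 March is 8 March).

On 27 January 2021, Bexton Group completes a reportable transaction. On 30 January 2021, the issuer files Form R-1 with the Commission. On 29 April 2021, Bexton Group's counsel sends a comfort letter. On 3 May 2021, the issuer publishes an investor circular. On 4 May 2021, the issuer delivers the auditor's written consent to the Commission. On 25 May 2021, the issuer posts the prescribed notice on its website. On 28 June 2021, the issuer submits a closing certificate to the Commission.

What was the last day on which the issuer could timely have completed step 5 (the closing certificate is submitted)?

Step 5 runs from 4 May 2021, when the auditor's consent is delivered. The window is 12–57 days after 4 May 2021; it closes on 30 June 2021.

30 June 2021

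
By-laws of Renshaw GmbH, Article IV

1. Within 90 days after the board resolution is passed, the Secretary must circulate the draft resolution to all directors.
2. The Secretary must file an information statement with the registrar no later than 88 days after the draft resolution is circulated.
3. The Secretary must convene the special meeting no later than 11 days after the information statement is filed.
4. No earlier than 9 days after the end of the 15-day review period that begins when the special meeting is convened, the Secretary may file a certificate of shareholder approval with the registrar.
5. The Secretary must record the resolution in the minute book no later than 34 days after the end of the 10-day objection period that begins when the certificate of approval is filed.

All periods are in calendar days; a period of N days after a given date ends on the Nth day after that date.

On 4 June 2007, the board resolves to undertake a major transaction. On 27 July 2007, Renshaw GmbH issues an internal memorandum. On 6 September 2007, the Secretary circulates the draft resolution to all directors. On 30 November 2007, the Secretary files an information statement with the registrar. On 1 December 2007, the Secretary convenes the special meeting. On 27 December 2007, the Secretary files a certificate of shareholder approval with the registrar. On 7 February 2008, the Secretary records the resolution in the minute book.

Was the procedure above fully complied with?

(1) due by 4 June 2007 + 90 days = 2 September 2007; 6 September 2007 misses that deadline by 4 days.

No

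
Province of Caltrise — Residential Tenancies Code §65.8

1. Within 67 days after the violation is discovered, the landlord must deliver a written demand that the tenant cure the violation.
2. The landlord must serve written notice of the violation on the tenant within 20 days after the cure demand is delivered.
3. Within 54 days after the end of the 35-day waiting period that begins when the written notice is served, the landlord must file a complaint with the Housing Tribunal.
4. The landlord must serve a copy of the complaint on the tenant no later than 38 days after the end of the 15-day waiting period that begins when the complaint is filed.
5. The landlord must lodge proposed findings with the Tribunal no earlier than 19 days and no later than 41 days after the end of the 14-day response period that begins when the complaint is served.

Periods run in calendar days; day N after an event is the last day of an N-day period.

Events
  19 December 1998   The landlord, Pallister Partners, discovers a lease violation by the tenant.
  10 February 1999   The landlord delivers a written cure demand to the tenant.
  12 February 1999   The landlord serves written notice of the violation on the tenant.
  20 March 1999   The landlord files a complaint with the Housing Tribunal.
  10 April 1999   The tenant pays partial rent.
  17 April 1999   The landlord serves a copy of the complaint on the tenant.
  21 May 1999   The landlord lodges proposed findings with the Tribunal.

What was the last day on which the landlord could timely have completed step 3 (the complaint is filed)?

The written notice is served on 12 February 1999; the 35-day waiting period therefore ends 19 March 1999, and step 3 runs from that date. 54 days after 19 March 1999 is 12 May 1999.

12 May 1999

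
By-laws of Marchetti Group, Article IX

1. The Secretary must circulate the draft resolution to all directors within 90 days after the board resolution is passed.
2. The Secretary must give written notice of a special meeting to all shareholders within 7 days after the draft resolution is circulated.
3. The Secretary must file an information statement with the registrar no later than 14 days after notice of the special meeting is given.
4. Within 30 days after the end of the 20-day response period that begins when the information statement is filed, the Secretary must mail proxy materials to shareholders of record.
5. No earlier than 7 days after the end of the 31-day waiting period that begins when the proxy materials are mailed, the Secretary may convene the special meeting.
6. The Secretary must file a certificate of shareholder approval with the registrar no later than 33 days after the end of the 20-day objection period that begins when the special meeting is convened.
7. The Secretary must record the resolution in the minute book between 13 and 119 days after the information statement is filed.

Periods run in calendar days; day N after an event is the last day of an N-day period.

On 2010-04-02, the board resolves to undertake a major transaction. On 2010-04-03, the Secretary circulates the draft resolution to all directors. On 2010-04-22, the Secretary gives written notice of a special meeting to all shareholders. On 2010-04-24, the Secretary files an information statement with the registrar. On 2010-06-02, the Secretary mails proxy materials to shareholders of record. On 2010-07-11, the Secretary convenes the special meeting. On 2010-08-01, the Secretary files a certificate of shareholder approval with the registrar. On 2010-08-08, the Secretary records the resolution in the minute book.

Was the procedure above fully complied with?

(1) due by 2010-04-02 + 90 days = 2010-07-01; done 2010-04-03 — timely.
(2) due by 2010-04-03 + 7 days = 2010-04-10; not done until 2010-04-22, 12 days after the deadline.
The analysis stops there.

No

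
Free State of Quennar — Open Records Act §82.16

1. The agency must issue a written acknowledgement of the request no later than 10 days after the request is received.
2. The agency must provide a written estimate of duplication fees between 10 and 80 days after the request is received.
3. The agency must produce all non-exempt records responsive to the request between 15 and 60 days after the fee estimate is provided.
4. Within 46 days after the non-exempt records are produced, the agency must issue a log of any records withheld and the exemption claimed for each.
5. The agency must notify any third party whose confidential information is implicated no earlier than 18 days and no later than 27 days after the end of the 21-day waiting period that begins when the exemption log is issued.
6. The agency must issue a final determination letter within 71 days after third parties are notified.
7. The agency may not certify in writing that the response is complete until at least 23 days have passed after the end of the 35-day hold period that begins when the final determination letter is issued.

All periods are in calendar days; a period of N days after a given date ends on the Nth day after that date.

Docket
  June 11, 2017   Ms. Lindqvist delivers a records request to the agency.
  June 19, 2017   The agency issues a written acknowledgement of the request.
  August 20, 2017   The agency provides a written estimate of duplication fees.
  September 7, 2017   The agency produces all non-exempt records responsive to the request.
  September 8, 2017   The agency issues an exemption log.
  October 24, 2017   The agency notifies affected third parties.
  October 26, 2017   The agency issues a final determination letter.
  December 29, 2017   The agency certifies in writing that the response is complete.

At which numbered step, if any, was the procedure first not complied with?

None — every step was satisfied

(1) due by June 11, 2017 + 10 days = June 21, 2017; June 19, 2017 is within that limit.
(2) the permitted window runs from June 11, 2017 + 10 = June 21, 2017 to June 11, 2017 + 80 = August 30, 2017; done August 20, 2017 — within the window.
(3) the permitted window runs from August 20, 2017 + 15 = September 4, 2017 to August 20, 2017 + 60 = October 19, 2017; done September 7, 2017 — within the window.
(4) due by September 7, 2017 + 46 days = October 23, 2017; completed September 8, 2017, before the deadline.
(5) the permitted window runs from September 29, 2017 + 18 = October 17, 2017 to September 29, 2017 + 27 = October 26, 2017; done October 24, 2017 — within the window.
(6) due by October 24, 2017 + 71 days = January 3, 2018; completed October 26, 2017, before the deadline.
(7) permitted from November 30, 2017 + 23 days = December 23, 2017 onward; done December 29, 2017 — permitted.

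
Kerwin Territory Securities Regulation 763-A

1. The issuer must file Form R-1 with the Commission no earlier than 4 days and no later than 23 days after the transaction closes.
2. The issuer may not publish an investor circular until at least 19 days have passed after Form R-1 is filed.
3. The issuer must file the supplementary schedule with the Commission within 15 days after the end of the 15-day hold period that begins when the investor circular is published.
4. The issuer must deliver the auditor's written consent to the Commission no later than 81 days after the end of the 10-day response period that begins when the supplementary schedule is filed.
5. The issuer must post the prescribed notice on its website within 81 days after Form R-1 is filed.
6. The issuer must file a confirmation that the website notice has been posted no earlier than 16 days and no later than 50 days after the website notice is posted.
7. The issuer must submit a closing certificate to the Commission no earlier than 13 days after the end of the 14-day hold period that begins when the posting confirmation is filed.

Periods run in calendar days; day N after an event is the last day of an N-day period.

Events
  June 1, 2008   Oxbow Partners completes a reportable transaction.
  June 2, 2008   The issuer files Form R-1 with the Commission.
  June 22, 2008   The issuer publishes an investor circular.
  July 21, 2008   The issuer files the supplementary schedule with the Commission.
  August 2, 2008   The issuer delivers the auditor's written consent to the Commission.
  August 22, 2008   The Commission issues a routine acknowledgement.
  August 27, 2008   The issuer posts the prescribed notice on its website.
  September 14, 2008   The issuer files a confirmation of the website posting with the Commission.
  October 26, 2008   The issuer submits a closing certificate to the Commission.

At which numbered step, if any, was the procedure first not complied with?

(1) the permitted window runs from June 1, 2008 + 4 = June 5, 2008 to June 1, 2008 + 23 = June 24, 2008; June 2, 2008 is 3 days too early.
The procedure was therefore not followed at step 1.

Step 1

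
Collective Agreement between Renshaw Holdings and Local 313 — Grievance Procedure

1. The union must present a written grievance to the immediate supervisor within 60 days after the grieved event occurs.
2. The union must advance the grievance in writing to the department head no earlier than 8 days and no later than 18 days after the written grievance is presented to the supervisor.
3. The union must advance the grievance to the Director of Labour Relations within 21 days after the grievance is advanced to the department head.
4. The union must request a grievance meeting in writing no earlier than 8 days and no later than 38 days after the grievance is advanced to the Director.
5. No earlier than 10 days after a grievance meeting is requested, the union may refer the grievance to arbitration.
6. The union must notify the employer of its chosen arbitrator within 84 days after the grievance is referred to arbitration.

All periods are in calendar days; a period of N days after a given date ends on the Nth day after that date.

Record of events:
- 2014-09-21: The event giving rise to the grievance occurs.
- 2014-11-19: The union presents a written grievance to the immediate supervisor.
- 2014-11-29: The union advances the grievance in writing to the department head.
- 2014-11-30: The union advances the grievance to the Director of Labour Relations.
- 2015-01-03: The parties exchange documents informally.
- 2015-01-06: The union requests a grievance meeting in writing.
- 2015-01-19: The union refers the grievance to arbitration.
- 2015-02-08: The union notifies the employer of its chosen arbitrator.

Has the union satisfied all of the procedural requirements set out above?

Yes

(1) due by 2014-09-21 + 60 days = 2014-11-20; done 2014-11-19 — timely.
(2) the permitted window runs from 2014-11-19 + 8 = 2014-11-27 to 2014-11-19 + 18 = 2014-12-07; done 2014-11-29, which is between those dates.
(3) due by 2014-11-29 + 21 days = 2014-12-20; 2014-11-30 is within that limit.
(4) the permitted window runs from 2014-11-30 + 8 = 2014-12-08 to 2014-11-30 + 38 = 2015-01-07; 2015-01-06 falls inside that range.
(5) permitted from 2015-01-06 + 10 days = 2015-01-16 onward; done 2015-01-19, after the minimum wait.
(6) due by 2015-01-19 + 84 days = 2015-04-13; completed 2015-02-08, before the deadline.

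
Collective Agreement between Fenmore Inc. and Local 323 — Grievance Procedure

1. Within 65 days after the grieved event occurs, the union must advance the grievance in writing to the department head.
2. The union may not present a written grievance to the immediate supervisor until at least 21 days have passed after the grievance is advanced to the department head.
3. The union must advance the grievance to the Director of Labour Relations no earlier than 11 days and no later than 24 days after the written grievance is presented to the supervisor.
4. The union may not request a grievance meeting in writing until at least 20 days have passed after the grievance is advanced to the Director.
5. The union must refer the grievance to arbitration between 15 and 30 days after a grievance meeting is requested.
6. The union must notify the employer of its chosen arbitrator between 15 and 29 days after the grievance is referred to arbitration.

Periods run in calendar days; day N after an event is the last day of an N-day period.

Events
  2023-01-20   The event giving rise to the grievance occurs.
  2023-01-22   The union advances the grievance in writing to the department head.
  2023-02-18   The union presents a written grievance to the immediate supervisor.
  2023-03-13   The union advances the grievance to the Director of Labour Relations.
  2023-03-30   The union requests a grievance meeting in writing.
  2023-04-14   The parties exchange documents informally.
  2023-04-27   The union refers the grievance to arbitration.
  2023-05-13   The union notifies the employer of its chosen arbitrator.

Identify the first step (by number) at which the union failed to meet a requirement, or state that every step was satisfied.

(1) due by 2023-01-20 + 65 days = 2023-03-26; done 2023-01-22 — timely.
(2) permitted from 2023-01-22 + 21 days = 2023-02-12 onward; done 2023-02-18 — permitted.
(3) the permitted window runs from 2023-02-18 + 11 = 2023-03-01 to 2023-02-18 + 24 = 2023-03-14; 2023-03-13 falls inside that range.
(4) permitted from 2023-03-13 + 20 days = 2023-04-02 onward; acted on 2023-03-30, 3 days prematurely.
That is the first point of non-compliance.

Step 4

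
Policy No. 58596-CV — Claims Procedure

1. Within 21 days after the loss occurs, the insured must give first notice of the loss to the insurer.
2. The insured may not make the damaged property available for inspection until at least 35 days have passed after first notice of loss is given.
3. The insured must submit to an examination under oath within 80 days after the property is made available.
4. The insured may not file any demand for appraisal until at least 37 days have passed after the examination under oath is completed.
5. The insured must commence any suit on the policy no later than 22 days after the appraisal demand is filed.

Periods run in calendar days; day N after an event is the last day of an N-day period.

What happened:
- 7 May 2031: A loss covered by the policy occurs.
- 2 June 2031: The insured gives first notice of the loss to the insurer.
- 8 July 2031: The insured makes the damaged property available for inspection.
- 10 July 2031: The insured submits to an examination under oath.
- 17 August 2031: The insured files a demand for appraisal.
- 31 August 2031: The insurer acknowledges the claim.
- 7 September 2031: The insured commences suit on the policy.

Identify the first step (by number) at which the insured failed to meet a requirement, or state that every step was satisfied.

Step 1 — counting 21 days from 7 May 2031 (when the loss occurs) gives a deadline of 28 May 2031; 2 June 2031 misses that deadline by 5 days.

Step 1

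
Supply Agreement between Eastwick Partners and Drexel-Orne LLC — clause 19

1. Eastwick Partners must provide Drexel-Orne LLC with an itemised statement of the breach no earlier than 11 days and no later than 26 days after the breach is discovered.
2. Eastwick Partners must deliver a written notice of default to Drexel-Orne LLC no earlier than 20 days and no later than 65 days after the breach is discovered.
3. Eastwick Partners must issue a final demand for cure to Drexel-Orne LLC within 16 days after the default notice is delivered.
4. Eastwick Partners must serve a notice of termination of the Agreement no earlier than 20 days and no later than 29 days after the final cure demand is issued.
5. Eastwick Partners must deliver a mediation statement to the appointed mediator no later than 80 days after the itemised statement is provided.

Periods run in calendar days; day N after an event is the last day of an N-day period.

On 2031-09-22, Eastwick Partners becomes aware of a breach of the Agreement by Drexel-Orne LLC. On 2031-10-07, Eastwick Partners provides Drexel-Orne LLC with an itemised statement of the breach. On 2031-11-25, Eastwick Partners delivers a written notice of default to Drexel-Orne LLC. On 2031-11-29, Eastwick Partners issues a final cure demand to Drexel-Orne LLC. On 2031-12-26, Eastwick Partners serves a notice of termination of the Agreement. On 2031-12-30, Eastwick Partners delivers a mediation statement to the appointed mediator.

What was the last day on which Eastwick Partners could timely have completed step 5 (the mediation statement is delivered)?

Step 5 runs from 2031-10-07, when the itemised statement is provided. 80 days after 2031-10-07 is 2031-12-26.

2031-12-26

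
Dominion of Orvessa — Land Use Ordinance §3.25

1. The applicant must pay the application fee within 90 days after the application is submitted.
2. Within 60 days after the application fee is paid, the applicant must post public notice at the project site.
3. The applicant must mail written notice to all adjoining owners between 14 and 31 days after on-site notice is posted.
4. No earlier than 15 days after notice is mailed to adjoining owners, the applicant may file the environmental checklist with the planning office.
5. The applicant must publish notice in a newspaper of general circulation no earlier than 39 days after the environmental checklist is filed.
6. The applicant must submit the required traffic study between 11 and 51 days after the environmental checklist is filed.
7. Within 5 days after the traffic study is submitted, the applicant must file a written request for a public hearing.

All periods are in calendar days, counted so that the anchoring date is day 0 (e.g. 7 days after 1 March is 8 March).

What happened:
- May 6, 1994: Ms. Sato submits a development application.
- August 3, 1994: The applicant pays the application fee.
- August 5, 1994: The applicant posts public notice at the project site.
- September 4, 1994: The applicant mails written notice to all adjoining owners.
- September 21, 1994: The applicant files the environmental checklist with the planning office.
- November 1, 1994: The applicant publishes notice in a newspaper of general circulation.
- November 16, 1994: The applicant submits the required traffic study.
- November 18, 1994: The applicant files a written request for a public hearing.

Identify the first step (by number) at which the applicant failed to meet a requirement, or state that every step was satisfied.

Step 6

Step 1 — counting 90 days from May 6, 1994 (when the application is submitted) gives a deadline of August 4, 1994; done August 3, 1994 — timely.
Step 2 — counting 60 days from August 3, 1994 (when the application fee is paid) gives a deadline of October 2, 1994; completed August 5, 1994, before the deadline.
Step 3 — 14 and 31 days from August 5, 1994 (when on-site notice is posted) are August 19, 1994 and September 5, 1994 respectively; September 4, 1994 falls inside that range.
Step 4 — must wait 15 days from September 4, 1994 (when notice is mailed to adjoining owners), so not before September 19, 1994; September 21, 1994 is on or after that date.
Step 5 — must wait 39 days from September 21, 1994 (when the environmental checklist is filed), so not before October 30, 1994; done November 1, 1994 — permitted.
Step 6 — 11 and 51 days from September 21, 1994 (when the environmental checklist is filed) are October 2, 1994 and November 11, 1994 respectively; done November 16, 1994 — 5 days after the window closed.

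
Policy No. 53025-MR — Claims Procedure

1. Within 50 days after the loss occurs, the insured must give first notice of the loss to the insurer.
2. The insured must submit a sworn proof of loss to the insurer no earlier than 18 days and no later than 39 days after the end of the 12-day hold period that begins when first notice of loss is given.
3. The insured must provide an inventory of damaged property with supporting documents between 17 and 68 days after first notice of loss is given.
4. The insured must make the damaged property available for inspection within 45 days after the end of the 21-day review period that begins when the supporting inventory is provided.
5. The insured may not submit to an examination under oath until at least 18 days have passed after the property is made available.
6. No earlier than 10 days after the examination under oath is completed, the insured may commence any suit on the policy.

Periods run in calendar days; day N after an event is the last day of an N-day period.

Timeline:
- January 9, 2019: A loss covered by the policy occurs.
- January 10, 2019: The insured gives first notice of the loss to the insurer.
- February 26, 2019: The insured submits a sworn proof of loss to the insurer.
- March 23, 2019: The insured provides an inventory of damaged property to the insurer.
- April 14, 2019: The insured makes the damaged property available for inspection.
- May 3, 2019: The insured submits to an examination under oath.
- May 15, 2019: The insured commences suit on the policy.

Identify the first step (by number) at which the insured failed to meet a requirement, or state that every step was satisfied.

Step 1: 50 days after January 9, 2019 (when the loss occurs) is February 28, 2019; done January 10, 2019 — timely.
Step 2: the window is 18–39 days after January 22, 2019 (end of the 12-day hold period, which began when first notice of loss is given on January 10, 2019), so February 9, 2019 through March 2, 2019; done February 26, 2019, which is between those dates.
Step 3: the window is 17–68 days after January 10, 2019 (when first notice of loss is given), so January 27, 2019 through March 19, 2019; done March 23, 2019 — 4 days after the window closed.
Later steps need not be reached.

Step 3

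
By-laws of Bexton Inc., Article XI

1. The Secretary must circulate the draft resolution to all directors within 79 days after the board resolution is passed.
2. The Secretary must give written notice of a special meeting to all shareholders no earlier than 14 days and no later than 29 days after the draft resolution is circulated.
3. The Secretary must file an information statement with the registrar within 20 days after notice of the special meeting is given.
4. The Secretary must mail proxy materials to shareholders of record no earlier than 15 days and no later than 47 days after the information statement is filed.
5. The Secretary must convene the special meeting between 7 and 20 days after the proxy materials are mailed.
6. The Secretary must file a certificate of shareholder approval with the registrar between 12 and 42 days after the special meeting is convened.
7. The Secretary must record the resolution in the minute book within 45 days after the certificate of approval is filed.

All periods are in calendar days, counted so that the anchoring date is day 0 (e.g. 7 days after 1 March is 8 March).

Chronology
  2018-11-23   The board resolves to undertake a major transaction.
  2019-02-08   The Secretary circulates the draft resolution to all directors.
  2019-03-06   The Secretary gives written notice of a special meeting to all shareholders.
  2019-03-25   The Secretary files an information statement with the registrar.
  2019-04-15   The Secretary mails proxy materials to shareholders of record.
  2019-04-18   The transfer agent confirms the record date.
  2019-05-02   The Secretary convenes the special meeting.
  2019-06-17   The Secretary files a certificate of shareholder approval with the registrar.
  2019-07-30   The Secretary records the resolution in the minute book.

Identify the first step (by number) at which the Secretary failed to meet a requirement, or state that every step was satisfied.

Step 6

Step 1 — counting 79 days from 2018-11-23 (when the board resolution is passed) gives a deadline of 2019-02-10; 2019-02-08 is within that limit.
Step 2 — 14 and 29 days from 2019-02-08 (when the draft resolution is circulated) are 2019-02-22 and 2019-03-09 respectively; done 2019-03-06 — within the window.
Step 3 — counting 20 days from 2019-03-06 (when notice of the special meeting is given) gives a deadline of 2019-03-26; completed 2019-03-25, before the deadline.
Step 4 — 15 and 47 days from 2019-03-25 (when the information statement is filed) are 2019-04-09 and 2019-05-11 respectively; done 2019-04-15, which is between those dates.
Step 5 — 7 and 20 days from 2019-04-15 (when the proxy materials are mailed) are 2019-04-22 and 2019-05-05 respectively; done 2019-05-02 — within the window.
Step 6 — 12 and 42 days from 2019-05-02 (when the special meeting is convened) are 2019-05-14 and 2019-06-13 respectively; 2019-06-17 is 4 days past the end of the window.
Later steps need not be reached.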